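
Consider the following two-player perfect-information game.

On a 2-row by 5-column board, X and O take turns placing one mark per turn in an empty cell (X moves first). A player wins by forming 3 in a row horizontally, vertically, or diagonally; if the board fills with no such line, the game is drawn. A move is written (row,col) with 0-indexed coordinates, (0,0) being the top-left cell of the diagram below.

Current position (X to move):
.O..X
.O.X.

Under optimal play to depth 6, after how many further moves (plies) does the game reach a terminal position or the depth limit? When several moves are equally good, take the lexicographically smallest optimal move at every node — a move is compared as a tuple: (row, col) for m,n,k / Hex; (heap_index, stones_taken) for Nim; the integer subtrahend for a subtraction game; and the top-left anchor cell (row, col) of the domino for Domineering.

PV length from [.O..X/.O.X.]: 6 plies

p1 X@[.O..X/.O.X.]: (0,0)[XO..X/.O.X.]+0* (0,2)[.OX.X/.O.X.]+0 (0,3)[.O.XX/.O.X.]+0 (1,0)[.O..X/XO.X.]-1 (1,2)[.O..X/.OXX.]+0 (1,4)[.O..X/.O.XX]-1
p2 O@[XO..X/.O.X.]: (0,2)[XOO.X/.O.X.]+0* (0,3)[XO.OX/.O.X.]+0 (1,0)[XO..X/OO.X.]+0 (1,2)[XO..X/.OOX.]+0 (1,4)[XO..X/.O.XO]+0
p3 X@[XOO.X/.O.X.]: (0,3)[XOOXX/.O.X.]+0* (1,0)[XOO.X/XO.X.]-1 (1,2)[XOO.X/.OXX.]-1 (1,4)[XOO.X/.O.XX]-1
p4 O@[XOOXX/.O.X.]: (1,0)[XOOXX/OO.X.]+0* (1,2)[XOOXX/.OOX.]+0 (1,4)[XOOXX/.O.XO]+0
p5 X@[XOOXX/OO.X.]: (1,2)[XOOXX/OOXX.]+0* (1,4)[XOOXX/OO.XX]-1
p6 O@[XOOXX/OOXX.]: (1,4)[XOOXX/OOXXO]+0*
p7 X@[XOOXX/OOXXO] terminal +0; root [.O..X/.O.X.] d6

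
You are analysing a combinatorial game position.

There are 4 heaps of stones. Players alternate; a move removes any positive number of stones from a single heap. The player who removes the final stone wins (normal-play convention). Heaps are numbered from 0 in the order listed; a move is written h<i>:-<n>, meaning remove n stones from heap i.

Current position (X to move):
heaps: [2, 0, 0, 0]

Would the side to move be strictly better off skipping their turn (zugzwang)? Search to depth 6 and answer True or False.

ply 1, X at (2,0,0,0) | h0:-1=-1→(1,0,0,0); h0:-2=+1→(0,0,0,0)*
ply 2: (0,0,0,0) is terminal -1 (O); from (2,0,0,0) depth 6
if X skipped the turn, O would face:
~ ply 1, O at (2,0,0,0) | h0:-1=-1→(1,0,0,0); h0:-2=+1→(0,0,0,0)*
~ ply 2: (0,0,0,0) is terminal -1 (X); from (2,0,0,0) depth 6
compare (X): move=+1 vs pass=-1

zugzwang((2,0,0,0), X) = False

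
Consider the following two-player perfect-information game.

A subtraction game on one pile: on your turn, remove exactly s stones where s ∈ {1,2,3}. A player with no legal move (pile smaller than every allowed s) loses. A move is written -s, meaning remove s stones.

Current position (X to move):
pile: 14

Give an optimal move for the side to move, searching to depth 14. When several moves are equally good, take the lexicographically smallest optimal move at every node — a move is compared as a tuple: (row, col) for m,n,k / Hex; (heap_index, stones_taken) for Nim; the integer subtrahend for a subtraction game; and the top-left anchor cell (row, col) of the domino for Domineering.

ply 1, X at 14 | -1=-1→13; -2=+1→12*; -3=-1→11
ply 2, O at 12 | -1=-1→11*; -2=-1→10; -3=-1→9
ply 3, X at 11 | -1=-1→10; -2=-1→9; -3=+1→8*
ply 4, O at 8 | -1=-1→7*; -2=-1→6; -3=-1→5
ply 5, X at 7 | -1=-1→6; -2=-1→5; -3=+1→4*
ply 6, O at 4 | -1=-1→3*; -2=-1→2; -3=-1→1
ply 7, X at 3 | -1=-1→2; -2=-1→1; -3=+1→0*
ply 8: 0 is terminal -1 (O); from 14 depth 14

X's best at [14]: -2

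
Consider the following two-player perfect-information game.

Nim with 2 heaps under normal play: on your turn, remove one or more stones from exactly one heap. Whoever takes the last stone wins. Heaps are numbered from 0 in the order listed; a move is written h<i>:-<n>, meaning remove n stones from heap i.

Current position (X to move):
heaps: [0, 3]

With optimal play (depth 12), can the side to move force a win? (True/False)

p1 X@[(0,3)]: h1:-1[(0,2)]-1 h1:-2[(0,1)]-1 h1:-3[(0,0)]+1*
p2 O@[(0,0)] terminal -1; root [(0,3)] d12

X winning at [(0,3)]: True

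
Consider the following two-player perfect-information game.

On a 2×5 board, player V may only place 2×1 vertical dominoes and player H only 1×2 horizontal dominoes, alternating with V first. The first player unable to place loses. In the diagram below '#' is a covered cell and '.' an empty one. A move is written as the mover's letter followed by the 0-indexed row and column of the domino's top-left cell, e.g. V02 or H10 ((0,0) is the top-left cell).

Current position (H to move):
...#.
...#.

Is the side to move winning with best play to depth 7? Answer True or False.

H winning at [...#./...#.]: False

ply 1, H at ...#./...#. | H00=-1→##.#./...#.*; H01=-1→.###./...#.; H10=-1→...#./##.#.; H11=-1→...#./.###.
ply 2, V at ##.#./...#. | V02=+1→####./..##.*; V04=-1→##.##/...##
ply 3, H at ####./..##. | H10=-1→####./####.*
ply 4, V at ####./####. | V04=+1→#####/#####*
ply 5: #####/##### is terminal -1 (H); from ...#./...#. depth 7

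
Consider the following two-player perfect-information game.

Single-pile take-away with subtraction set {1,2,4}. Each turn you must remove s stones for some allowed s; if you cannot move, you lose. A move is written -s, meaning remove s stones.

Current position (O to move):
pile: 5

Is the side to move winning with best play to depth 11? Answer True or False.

O winning at [5]: True

p1 O@[5]: -1[4]-1 -2[3]+1* -4[1]-1
p2 X@[3]: -1[2]-1* -2[1]-1
p3 O@[2]: -1[1]-1 -2[0]+1*
p4 X@[0] terminal -1; root [5] d11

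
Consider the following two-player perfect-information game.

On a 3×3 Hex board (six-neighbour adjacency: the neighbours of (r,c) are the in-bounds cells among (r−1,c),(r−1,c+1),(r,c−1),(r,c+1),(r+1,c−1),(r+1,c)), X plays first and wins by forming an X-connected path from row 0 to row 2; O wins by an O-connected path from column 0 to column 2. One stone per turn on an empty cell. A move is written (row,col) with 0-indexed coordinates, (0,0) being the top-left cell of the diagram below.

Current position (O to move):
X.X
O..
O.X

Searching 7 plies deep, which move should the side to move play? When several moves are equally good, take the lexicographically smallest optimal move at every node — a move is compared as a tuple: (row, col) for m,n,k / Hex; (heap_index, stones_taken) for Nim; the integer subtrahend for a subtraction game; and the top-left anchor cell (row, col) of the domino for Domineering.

[X.X/O../O.X] O move#1: (0,1):-1/XOX/O../O.X, (1,1):-1/X.X/OO./O.X, (1,2):+1/X.X/O.O/O.X*, (2,1):-1/X.X/O../OOX
[X.X/O.O/O.X] X move#2: (0,1):-1/XXX/O.O/O.X*, (1,1):-1/X.X/OXO/O.X, (2,1):-1/X.X/O.O/OXX
[XXX/O.O/O.X] O move#3: (1,1):+1/XXX/OOO/O.X*, (2,1):+1/XXX/O.O/OOX
[XXX/OOO/O.X] end (terminal -1, X#4); searched X.X/O../O.X to 7

O's best at [X.X/O../O.X]: (1,2)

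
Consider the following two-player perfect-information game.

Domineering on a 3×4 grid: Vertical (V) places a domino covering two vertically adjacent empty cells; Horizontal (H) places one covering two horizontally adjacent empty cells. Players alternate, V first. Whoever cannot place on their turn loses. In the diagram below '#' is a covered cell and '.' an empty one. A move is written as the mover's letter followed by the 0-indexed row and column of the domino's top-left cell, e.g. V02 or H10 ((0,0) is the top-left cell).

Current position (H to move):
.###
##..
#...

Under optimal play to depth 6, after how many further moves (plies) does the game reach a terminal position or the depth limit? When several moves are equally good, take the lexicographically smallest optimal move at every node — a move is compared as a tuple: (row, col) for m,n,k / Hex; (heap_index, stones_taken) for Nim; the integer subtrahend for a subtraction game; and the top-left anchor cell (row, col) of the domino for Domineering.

PV length from [.###/##../#...]: 1 ply

[.###/##../#...] H move#1: H12:+1/.###/####/#...*, H21:-1/.###/##../###., H22:+1/.###/##../#.##
[.###/####/#...] end (terminal -1, V#2); searched .###/##../#... to 6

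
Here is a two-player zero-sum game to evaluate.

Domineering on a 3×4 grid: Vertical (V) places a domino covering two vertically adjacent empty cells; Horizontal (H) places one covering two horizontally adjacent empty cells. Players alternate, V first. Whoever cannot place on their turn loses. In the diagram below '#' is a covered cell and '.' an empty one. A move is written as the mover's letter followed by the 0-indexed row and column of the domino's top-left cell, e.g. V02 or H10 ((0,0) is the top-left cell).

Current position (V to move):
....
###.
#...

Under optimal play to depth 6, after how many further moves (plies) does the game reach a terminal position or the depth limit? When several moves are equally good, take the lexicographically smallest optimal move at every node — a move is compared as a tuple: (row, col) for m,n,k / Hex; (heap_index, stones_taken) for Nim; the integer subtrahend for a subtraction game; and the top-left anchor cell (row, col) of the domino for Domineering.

PV length from [..../###./#...]: 2 plies

ply 1, V at ..../###./#... | V03=-1→...#/####/#...*; V13=-1→..../####/#..#
ply 2, H at ...#/####/#... | H00=+1→##.#/####/#...*; H01=+1→.###/####/#...; H21=+1→...#/####/###.; H22=+1→...#/####/#.##
ply 3: ##.#/####/#... is terminal -1 (V); from ..../###./#... depth 6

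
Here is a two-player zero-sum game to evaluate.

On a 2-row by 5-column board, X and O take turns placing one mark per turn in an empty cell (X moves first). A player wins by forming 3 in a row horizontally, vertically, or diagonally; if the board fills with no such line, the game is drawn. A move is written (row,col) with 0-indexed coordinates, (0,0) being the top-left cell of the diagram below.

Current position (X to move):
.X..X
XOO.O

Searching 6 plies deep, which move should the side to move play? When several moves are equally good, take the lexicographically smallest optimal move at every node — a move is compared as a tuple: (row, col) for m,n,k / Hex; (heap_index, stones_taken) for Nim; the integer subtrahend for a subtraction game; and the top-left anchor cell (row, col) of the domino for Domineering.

X's best at [.X..X/XOO.O]: (1,3)

[.X..X/XOO.O] X move#1: (0,0):-1/XX..X/XOO.O, (0,2):-1/.XX.X/XOO.O, (0,3):-1/.X.XX/XOO.O, (1,3):+0/.X..X/XOOXO*
[.X..X/XOOXO] O move#2: (0,0):+0/OX..X/XOOXO*, (0,2):+0/.XO.X/XOOXO, (0,3):+0/.X.OX/XOOXO
[OX..X/XOOXO] X move#3: (0,2):+0/OXX.X/XOOXO*, (0,3):+0/OX.XX/XOOXO
[OXX.X/XOOXO] O move#4: (0,3):+0/OXXOX/XOOXO*
[OXXOX/XOOXO] end (terminal +0, X#5); searched .X..X/XOO.O to 6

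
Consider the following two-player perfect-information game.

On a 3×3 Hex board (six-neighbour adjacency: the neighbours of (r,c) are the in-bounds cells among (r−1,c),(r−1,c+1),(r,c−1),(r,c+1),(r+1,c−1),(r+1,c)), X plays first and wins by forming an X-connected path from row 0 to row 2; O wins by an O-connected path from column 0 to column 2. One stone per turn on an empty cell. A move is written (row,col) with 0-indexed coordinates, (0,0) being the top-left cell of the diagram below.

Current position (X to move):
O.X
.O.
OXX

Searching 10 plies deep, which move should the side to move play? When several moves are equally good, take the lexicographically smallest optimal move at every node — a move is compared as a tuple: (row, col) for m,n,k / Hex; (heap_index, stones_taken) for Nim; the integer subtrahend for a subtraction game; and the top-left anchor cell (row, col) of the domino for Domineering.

X's best at [O.X/.O./OXX]: (1,2)

ply 1, X at O.X/.O./OXX | (0,1)=-1→OXX/.O./OXX; (1,0)=-1→O.X/XO./OXX; (1,2)=+1→O.X/.OX/OXX*
ply 2: O.X/.OX/OXX is terminal -1 (O); from O.X/.O./OXX depth 10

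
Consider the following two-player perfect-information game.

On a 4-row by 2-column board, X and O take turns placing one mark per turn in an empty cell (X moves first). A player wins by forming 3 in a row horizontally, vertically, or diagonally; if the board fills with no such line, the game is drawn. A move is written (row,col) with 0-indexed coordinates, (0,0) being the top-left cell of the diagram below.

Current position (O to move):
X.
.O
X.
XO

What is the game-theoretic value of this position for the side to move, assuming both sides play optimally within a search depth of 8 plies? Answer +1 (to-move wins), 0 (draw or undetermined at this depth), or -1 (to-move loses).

[X./.O/X./XO] O move#1: (0,1):-1/XO/.O/X./XO, (1,0):+0/X./OO/X./XO, (2,1):+1/X./.O/XO/XO*
[X./.O/XO/XO] end (terminal -1, X#2); searched X./.O/X./XO to 8

value(X./.O/X./XO, O) = +1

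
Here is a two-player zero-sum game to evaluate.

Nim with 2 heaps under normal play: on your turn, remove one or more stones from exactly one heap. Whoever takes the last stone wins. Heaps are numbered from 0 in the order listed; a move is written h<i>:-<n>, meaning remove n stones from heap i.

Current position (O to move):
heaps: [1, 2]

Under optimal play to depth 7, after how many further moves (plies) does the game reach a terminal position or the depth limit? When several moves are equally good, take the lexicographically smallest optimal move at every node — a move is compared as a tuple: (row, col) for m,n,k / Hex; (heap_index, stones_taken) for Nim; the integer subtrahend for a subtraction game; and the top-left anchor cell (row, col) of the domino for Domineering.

PV length from [(1,2)]: 3 plies

ply 1, O at (1,2) | h0:-1=-1→(0,2); h1:-1=+1→(1,1)*; h1:-2=-1→(1,0)
ply 2, X at (1,1) | h0:-1=-1→(0,1)*; h1:-1=-1→(1,0)
ply 3, O at (0,1) | h1:-1=+1→(0,0)*
ply 4: (0,0) is terminal -1 (X); from (1,2) depth 7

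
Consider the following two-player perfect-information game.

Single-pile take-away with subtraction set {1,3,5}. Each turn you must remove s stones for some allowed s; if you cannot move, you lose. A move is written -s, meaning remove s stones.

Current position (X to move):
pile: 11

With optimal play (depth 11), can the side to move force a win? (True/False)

[11] X move#1: -1:+1/10*, -3:+1/8, -5:+1/6
[10] O move#2: -1:-1/9*, -3:-1/7, -5:-1/5
[9] X move#3: -1:+1/8*, -3:+1/6, -5:+1/4
[8] O move#4: -1:-1/7*, -3:-1/5, -5:-1/3
[7] X move#5: -1:+1/6*, -3:+1/4, -5:+1/2
[6] O move#6: -1:-1/5*, -3:-1/3, -5:-1/1
[5] X move#7: -1:+1/4*, -3:+1/2, -5:+1/0
[4] O move#8: -1:-1/3*, -3:-1/1
[3] X move#9: -1:+1/2*, -3:+1/0
[2] O move#10: -1:-1/1*
[1] X move#11: -1:+1/0*
[0] end (terminal -1, O#12); searched 11 to 11

X winning at [11]: True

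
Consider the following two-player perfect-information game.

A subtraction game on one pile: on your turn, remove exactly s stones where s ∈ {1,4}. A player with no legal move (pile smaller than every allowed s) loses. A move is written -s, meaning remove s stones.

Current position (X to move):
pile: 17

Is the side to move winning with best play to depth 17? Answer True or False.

[17] X move#1: -1:-1/16*, -4:-1/13
[16] O move#2: -1:+1/15*, -4:+1/12
[15] X move#3: -1:-1/14*, -4:-1/11
[14] O move#4: -1:-1/13, -4:+1/10*
[10] X move#5: -1:-1/9*, -4:-1/6
[9] O move#6: -1:-1/8, -4:+1/5*
[5] X move#7: -1:-1/4*, -4:-1/1
[4] O move#8: -1:-1/3, -4:+1/0*
[0] end (terminal -1, X#9); searched 17 to 17

X winning at [17]: False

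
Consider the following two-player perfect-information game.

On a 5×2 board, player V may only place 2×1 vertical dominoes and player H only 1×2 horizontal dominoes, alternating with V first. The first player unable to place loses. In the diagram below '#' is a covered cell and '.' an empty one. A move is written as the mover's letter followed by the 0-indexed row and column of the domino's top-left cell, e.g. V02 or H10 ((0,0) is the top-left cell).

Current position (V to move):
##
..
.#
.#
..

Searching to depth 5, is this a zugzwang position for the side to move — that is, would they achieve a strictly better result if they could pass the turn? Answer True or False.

zugzwang(##/../.#/.#/.., V) = True

p1 V@[##/../.#/.#/..]: V10[##/#./##/.#/..]-1* V20[##/../##/##/..]-1 V30[##/../.#/##/#.]-1
p2 H@[##/#./##/.#/..]: H40[##/#./##/.#/##]+1*
p3 V@[##/#./##/.#/##] terminal -1; root [##/../.#/.#/..] d5
pass branch (H moves first from the same position):
  | p1 H@[##/../.#/.#/..]: H10[##/##/.#/.#/..]-1* H40[##/../.#/.#/##]-1
  | p2 V@[##/##/.#/.#/..]: V20[##/##/##/##/..]-1 V30[##/##/.#/##/#.]+1*
  | p3 H@[##/##/.#/##/#.] terminal -1; root [##/../.#/.#/..] d5
V moving scores -1; V passing scores +1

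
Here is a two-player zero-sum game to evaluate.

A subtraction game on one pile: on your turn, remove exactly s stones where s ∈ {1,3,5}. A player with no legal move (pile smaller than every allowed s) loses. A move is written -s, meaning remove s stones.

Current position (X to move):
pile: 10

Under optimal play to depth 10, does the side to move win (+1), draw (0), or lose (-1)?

p1 X@[10]: -1[9]-1* -3[7]-1 -5[5]-1
p2 O@[9]: -1[8]+1* -3[6]+1 -5[4]+1
p3 X@[8]: -1[7]-1* -3[5]-1 -5[3]-1
p4 O@[7]: -1[6]+1* -3[4]+1 -5[2]+1
p5 X@[6]: -1[5]-1* -3[3]-1 -5[1]-1
p6 O@[5]: -1[4]+1* -3[2]+1 -5[0]+1
p7 X@[4]: -1[3]-1* -3[1]-1
p8 O@[3]: -1[2]+1* -3[0]+1
p9 X@[2]: -1[1]-1*
p10 O@[1]: -1[0]+1*
p11 X@[0] terminal -1; root [10] d10

value(10, X) = -1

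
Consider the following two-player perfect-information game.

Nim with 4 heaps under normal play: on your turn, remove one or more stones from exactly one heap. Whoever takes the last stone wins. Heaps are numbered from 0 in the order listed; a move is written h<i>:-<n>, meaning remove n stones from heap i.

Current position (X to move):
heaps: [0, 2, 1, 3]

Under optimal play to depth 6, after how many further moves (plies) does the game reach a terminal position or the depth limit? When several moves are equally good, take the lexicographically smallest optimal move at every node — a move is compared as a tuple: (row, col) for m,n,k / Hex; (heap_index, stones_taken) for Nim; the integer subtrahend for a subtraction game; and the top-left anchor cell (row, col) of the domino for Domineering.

PV length from [(0,2,1,3)]: 4 plies

ply 1, X at (0,2,1,3) | h1:-1=-1→(0,1,1,3)*; h1:-2=-1→(0,0,1,3); h2:-1=-1→(0,2,0,3); h3:-1=-1→(0,2,1,2); h3:-2=-1→(0,2,1,1); h3:-3=-1→(0,2,1,0)
ply 2, O at (0,1,1,3) | h1:-1=-1→(0,0,1,3); h2:-1=-1→(0,1,0,3); h3:-1=-1→(0,1,1,2); h3:-2=-1→(0,1,1,1); h3:-3=+1→(0,1,1,0)*
ply 3, X at (0,1,1,0) | h1:-1=-1→(0,0,1,0)*; h2:-1=-1→(0,1,0,0)
ply 4, O at (0,0,1,0) | h2:-1=+1→(0,0,0,0)*
ply 5: (0,0,0,0) is terminal -1 (X); from (0,2,1,3) depth 6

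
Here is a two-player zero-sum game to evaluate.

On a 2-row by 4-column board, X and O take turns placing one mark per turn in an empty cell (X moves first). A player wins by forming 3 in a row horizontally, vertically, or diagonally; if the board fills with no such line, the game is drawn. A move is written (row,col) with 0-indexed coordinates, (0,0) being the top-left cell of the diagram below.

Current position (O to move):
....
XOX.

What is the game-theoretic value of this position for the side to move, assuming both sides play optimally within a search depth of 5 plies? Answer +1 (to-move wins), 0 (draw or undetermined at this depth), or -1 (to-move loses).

value(..../XOX., O) = 0

[..../XOX.] O move#1: (0,0):+0/O.../XOX.*, (0,1):+0/.O../XOX., (0,2):+0/..O./XOX., (0,3):+0/...O/XOX., (1,3):+0/..../XOXO
[O.../XOX.] X move#2: (0,1):+0/OX../XOX.*, (0,2):+0/O.X./XOX., (0,3):+0/O..X/XOX., (1,3):+0/O.../XOXX
[OX../XOX.] O move#3: (0,2):+0/OXO./XOX.*, (0,3):+0/OX.O/XOX., (1,3):+0/OX../XOXO
[OXO./XOX.] X move#4: (0,3):+0/OXOX/XOX.*, (1,3):+0/OXO./XOXX
[OXOX/XOX.] O move#5: (1,3):+0/OXOX/XOXO*
[OXOX/XOXO] end (terminal +0, X#6); searched ..../XOX. to 5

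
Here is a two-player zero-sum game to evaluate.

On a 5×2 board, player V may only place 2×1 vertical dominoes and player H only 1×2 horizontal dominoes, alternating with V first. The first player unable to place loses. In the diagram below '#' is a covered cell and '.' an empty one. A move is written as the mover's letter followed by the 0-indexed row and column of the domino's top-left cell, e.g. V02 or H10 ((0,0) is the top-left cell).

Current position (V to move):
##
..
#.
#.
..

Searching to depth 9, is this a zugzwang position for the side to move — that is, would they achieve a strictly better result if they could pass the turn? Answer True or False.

zugzwang(##/../#./#./.., V) = True

[##/../#./#./..] V move#1: V11:-1/##/.#/##/#./..*, V21:-1/##/../##/##/.., V31:-1/##/../#./##/.#
[##/.#/##/#./..] H move#2: H40:+1/##/.#/##/#./##*
[##/.#/##/#./##] end (terminal -1, V#3); searched ##/../#./#./.. to 9
suppose V passes — search the same position with H to move:
pass> [##/../#./#./..] H move#1: H10:-1/##/##/#./#./..*, H40:-1/##/../#./#./##
pass> [##/##/#./#./..] V move#2: V21:-1/##/##/##/##/.., V31:+1/##/##/#./##/.#*
pass> [##/##/#./##/.#] end (terminal -1, H#3); searched ##/../#./#./.. to 9
for V: play -1, pass +1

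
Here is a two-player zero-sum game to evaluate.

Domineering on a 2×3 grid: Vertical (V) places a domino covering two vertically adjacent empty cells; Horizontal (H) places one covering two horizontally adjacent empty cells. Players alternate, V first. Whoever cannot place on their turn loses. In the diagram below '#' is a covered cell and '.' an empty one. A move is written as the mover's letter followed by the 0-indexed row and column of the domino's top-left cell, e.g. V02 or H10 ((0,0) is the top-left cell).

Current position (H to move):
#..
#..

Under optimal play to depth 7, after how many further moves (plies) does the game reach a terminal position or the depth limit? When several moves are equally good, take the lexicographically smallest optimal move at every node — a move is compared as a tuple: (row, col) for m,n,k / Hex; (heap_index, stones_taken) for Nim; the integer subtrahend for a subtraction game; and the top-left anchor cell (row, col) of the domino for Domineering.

p1 H@[#../#..]: H01[###/#..]+1* H11[#../###]+1
p2 V@[###/#..] terminal -1; root [#../#..] d7

PV length from [#../#..]: 1 ply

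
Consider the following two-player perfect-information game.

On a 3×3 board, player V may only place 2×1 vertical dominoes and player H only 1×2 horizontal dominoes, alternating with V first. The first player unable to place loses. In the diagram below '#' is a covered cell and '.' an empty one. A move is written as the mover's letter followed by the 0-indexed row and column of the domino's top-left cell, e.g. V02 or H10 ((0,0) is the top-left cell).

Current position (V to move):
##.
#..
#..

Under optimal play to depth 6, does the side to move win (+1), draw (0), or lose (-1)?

value(##./#../#.., V) = +1

ply 1, V at ##./#../#.. | V02=-1→###/#.#/#..; V11=+1→##./##./##.*; V12=+1→##./#.#/#.#
ply 2: ##./##./##. is terminal -1 (H); from ##./#../#.. depth 6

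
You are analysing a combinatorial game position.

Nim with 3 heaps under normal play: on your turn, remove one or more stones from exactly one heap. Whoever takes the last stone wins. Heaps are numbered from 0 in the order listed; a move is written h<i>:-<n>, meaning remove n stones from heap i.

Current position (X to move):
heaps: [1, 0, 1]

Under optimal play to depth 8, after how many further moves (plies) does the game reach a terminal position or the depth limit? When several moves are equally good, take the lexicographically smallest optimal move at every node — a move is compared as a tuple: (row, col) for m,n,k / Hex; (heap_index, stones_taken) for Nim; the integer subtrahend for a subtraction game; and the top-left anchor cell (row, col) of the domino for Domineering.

PV length from [(1,0,1)]: 2 plies

ply 1, X at (1,0,1) | h0:-1=-1→(0,0,1)*; h2:-1=-1→(1,0,0)
ply 2, O at (0,0,1) | h2:-1=+1→(0,0,0)*
ply 3: (0,0,0) is terminal -1 (X); from (1,0,1) depth 8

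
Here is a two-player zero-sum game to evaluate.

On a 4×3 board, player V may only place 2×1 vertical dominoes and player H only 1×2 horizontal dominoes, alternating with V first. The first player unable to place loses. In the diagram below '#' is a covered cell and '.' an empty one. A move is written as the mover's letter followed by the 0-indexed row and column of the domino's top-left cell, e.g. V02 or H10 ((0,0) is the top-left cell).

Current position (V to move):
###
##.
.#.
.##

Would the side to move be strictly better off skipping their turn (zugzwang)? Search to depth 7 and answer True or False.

p1 V@[###/##./.#./.##]: V12[###/###/.##/.##]+1* V20[###/##./##./###]+1
p2 H@[###/###/.##/.##] terminal -1; root [###/##./.#./.##] d7
if V skipped the turn, H would face:
~ p1 H@[###/##./.#./.##] terminal -1; root [###/##./.#./.##] d7
compare (V): move=+1 vs pass=+1

zugzwang(###/##./.#./.##, V) = False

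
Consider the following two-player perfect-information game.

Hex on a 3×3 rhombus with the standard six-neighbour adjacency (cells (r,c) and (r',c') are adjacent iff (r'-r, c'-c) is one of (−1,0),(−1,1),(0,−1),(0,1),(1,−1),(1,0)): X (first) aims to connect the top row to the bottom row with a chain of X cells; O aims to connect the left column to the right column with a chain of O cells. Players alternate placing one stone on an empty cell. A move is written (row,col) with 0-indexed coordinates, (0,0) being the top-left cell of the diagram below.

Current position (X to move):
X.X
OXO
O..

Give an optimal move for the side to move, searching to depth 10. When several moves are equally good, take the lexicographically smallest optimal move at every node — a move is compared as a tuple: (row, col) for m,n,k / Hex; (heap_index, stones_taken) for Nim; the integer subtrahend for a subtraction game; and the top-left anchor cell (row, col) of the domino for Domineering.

X's best at [X.X/OXO/O..]: (2,1)

ply 1, X at X.X/OXO/O.. | (0,1)=-1→XXX/OXO/O..; (2,1)=+1→X.X/OXO/OX.*; (2,2)=-1→X.X/OXO/O.X
ply 2: X.X/OXO/OX. is terminal -1 (O); from X.X/OXO/O.. depth 10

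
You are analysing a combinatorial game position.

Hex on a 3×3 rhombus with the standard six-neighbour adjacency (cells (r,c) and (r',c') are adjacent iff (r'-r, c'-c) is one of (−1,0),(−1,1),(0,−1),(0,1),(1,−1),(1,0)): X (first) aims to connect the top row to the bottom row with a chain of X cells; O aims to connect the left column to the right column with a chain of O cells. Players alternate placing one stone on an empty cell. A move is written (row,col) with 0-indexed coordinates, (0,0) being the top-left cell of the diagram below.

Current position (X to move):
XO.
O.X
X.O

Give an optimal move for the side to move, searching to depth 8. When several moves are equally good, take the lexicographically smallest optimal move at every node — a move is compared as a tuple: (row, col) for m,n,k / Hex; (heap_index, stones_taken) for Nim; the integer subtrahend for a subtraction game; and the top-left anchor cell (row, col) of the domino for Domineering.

[XO./O.X/X.O] X move#1: (0,2):+1/XOX/O.X/X.O*, (1,1):-1/XO./OXX/X.O, (2,1):-1/XO./O.X/XXO
[XOX/O.X/X.O] O move#2: (1,1):-1/XOX/OOX/X.O*, (2,1):-1/XOX/O.X/XOO
[XOX/OOX/X.O] X move#3: (2,1):+1/XOX/OOX/XXO*
[XOX/OOX/XXO] end (terminal -1, O#4); searched XO./O.X/X.O to 8

X's best at [XO./O.X/X.O]: (0,2)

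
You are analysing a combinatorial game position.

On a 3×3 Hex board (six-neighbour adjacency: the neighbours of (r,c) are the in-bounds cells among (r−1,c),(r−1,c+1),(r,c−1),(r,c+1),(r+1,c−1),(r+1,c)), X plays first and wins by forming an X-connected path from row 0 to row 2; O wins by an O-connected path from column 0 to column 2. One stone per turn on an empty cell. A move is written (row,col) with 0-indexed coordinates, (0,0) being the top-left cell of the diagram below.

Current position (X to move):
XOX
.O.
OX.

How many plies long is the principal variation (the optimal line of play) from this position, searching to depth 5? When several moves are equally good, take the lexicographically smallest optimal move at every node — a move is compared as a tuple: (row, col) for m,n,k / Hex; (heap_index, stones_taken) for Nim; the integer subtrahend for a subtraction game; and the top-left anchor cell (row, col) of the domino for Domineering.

p1 X@[XOX/.O./OX.]: (1,0)[XOX/XO./OX.]-1 (1,2)[XOX/.OX/OX.]+1* (2,2)[XOX/.O./OXX]-1
p2 O@[XOX/.OX/OX.] terminal -1; root [XOX/.O./OX.] d5

PV length from [XOX/.O./OX.]: 1 ply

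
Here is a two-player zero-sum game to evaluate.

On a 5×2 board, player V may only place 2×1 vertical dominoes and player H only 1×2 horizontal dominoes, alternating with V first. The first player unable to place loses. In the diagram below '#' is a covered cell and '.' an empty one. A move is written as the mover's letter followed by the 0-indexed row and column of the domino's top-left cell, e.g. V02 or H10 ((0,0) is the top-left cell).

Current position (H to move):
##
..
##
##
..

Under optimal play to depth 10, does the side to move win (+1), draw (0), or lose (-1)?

value(##/../##/##/.., H) = +1

p1 H@[##/../##/##/..]: H10[##/##/##/##/..]+1* H40[##/../##/##/##]+1
p2 V@[##/##/##/##/..] terminal -1; root [##/../##/##/..] d10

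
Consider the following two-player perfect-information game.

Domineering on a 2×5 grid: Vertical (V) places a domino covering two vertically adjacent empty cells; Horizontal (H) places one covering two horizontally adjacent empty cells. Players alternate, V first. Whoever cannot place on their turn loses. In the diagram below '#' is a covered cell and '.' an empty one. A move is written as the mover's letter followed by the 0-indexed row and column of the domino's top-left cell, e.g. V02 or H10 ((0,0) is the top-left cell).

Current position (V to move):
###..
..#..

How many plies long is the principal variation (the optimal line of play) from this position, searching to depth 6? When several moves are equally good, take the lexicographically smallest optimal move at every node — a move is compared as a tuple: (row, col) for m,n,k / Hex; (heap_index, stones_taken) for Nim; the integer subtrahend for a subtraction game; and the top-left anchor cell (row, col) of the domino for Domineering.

[###../..#..] V move#1: V03:+1/####./..##.*, V04:+1/###.#/..#.#
[####./..##.] H move#2: H10:-1/####./####.*
[####./####.] V move#3: V04:+1/#####/#####*
[#####/#####] end (terminal -1, H#4); searched ###../..#.. to 6

PV length from [###../..#..]: 3 plies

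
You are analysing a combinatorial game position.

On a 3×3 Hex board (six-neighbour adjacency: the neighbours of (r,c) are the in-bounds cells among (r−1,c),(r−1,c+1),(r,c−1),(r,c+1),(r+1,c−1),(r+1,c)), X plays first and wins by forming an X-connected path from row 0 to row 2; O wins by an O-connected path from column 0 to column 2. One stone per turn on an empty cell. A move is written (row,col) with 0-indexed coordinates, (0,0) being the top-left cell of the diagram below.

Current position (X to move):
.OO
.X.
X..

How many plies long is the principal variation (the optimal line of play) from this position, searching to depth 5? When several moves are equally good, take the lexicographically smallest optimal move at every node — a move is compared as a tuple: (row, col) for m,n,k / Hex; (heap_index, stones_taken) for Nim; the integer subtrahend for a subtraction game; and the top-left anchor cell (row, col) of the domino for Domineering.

[.OO/.X./X..] X move#1: (0,0):-1/XOO/.X./X..*, (1,0):-1/.OO/XX./X.., (1,2):-1/.OO/.XX/X.., (2,1):-1/.OO/.X./XX., (2,2):-1/.OO/.X./X.X
[XOO/.X./X..] O move#2: (1,0):+1/XOO/OX./X..*, (1,2):-1/XOO/.XO/X.., (2,1):-1/XOO/.X./XO., (2,2):-1/XOO/.X./X.O
[XOO/OX./X..] end (terminal -1, X#3); searched .OO/.X./X.. to 5

PV length from [.OO/.X./X..]: 2 plies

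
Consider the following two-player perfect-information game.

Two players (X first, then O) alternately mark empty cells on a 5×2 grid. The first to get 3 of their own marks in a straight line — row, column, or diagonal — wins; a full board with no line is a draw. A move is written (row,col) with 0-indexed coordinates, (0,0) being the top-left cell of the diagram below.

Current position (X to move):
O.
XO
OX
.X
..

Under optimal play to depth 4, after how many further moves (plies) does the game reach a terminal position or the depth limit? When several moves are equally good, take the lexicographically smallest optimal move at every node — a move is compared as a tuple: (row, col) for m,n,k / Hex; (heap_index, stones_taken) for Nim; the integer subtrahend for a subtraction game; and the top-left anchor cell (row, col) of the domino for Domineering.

PV length from [O./XO/OX/.X/..]: 1 ply

ply 1, X at O./XO/OX/.X/.. | (0,1)=+0→OX/XO/OX/.X/..; (3,0)=+0→O./XO/OX/XX/..; (4,0)=+0→O./XO/OX/.X/X.; (4,1)=+1→O./XO/OX/.X/.X*
ply 2: O./XO/OX/.X/.X is terminal -1 (O); from O./XO/OX/.X/.. depth 4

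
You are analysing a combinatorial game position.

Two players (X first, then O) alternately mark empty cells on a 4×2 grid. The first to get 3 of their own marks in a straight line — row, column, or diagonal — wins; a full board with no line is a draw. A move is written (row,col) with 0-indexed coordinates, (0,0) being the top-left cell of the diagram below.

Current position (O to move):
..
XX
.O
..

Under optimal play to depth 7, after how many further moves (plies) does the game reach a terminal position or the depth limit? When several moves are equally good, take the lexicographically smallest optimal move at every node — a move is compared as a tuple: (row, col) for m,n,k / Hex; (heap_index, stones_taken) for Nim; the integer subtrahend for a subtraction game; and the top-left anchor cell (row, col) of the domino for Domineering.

ply 1, O at ../XX/.O/.. | (0,0)=+0→O./XX/.O/..*; (0,1)=-1→.O/XX/.O/..; (2,0)=+0→../XX/OO/..; (3,0)=+0→../XX/.O/O.; (3,1)=-1→../XX/.O/.O
ply 2, X at O./XX/.O/.. | (0,1)=+0→OX/XX/.O/..*; (2,0)=+0→O./XX/XO/..; (3,0)=+0→O./XX/.O/X.; (3,1)=+0→O./XX/.O/.X
ply 3, O at OX/XX/.O/.. | (2,0)=+0→OX/XX/OO/..*; (3,0)=+0→OX/XX/.O/O.; (3,1)=+0→OX/XX/.O/.O
ply 4, X at OX/XX/OO/.. | (3,0)=+0→OX/XX/OO/X.*; (3,1)=+0→OX/XX/OO/.X
ply 5, O at OX/XX/OO/X. | (3,1)=+0→OX/XX/OO/XO*
ply 6: OX/XX/OO/XO is terminal +0 (X); from ../XX/.O/.. depth 7

PV length from [../XX/.O/..]: 5 plies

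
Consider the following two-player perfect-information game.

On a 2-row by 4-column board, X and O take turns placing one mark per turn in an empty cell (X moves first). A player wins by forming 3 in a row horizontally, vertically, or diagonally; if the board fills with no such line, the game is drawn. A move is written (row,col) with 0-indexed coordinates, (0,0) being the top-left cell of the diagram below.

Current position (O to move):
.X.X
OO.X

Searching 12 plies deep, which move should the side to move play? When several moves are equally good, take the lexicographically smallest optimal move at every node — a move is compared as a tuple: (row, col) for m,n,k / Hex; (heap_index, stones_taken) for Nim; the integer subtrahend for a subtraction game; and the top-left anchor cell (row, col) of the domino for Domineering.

ply 1, O at .X.X/OO.X | (0,0)=-1→OX.X/OO.X; (0,2)=+0→.XOX/OO.X; (1,2)=+1→.X.X/OOOX*
ply 2: .X.X/OOOX is terminal -1 (X); from .X.X/OO.X depth 12

O's best at [.X.X/OO.X]: (1,2)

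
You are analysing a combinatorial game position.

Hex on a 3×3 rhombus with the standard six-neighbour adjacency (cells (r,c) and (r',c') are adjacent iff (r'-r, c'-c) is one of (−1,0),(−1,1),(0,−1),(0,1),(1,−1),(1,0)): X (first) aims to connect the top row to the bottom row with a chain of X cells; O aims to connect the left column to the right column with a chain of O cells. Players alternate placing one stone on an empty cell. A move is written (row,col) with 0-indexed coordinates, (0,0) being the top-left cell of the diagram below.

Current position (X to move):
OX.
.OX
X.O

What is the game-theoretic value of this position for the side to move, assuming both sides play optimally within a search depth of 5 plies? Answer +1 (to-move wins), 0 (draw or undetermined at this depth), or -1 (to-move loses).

value(OX./.OX/X.O, X) = +1

ply 1, X at OX./.OX/X.O | (0,2)=+1→OXX/.OX/X.O*; (1,0)=+1→OX./XOX/X.O; (2,1)=+1→OX./.OX/XXO
ply 2, O at OXX/.OX/X.O | (1,0)=-1→OXX/OOX/X.O*; (2,1)=-1→OXX/.OX/XOO
ply 3, X at OXX/OOX/X.O | (2,1)=+1→OXX/OOX/XXO*
ply 4: OXX/OOX/XXO is terminal -1 (O); from OX./.OX/X.O depth 5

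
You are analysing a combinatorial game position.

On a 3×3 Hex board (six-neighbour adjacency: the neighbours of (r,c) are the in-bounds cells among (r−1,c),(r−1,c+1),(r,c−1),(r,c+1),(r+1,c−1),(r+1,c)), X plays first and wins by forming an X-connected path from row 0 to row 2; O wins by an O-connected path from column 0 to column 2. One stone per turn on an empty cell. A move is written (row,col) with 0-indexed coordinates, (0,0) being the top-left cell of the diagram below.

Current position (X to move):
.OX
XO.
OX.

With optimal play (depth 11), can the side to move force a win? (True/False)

X winning at [.OX/XO./OX.]: True

ply 1, X at .OX/XO./OX. | (0,0)=-1→XOX/XO./OX.; (1,2)=+1→.OX/XOX/OX.*; (2,2)=-1→.OX/XO./OXX
ply 2: .OX/XOX/OX. is terminal -1 (O); from .OX/XO./OX. depth 11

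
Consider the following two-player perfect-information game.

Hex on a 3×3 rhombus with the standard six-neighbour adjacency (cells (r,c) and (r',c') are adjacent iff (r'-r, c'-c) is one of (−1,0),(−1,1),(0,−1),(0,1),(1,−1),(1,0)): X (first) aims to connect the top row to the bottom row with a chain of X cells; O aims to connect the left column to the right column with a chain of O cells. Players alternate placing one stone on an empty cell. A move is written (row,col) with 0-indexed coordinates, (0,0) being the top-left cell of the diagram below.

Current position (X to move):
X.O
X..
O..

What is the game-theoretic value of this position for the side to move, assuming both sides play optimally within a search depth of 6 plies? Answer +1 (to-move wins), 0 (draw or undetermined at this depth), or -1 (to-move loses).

value(X.O/X../O.., X) = -1

[X.O/X../O..] X move#1: (0,1):-1/XXO/X../O..*, (1,1):-1/X.O/XX./O.., (1,2):-1/X.O/X.X/O.., (2,1):-1/X.O/X../OX., (2,2):-1/X.O/X../O.X
[XXO/X../O..] O move#2: (1,1):+1/XXO/XO./O..*, (1,2):+1/XXO/X.O/O.., (2,1):+1/XXO/X../OO., (2,2):+1/XXO/X../O.O
[XXO/XO./O..] end (terminal -1, X#3); searched X.O/X../O.. to 6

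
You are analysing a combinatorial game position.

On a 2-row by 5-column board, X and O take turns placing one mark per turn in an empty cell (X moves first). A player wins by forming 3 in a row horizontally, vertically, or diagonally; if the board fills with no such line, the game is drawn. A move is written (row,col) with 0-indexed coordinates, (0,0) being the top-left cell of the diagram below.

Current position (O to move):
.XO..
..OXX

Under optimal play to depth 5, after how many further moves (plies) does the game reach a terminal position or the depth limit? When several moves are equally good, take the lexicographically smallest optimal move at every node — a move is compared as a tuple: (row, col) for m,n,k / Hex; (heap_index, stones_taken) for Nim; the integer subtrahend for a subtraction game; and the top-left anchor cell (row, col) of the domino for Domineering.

PV length from [.XO../..OXX]: 5 plies

[.XO../..OXX] O move#1: (0,0):+0/OXO../..OXX*, (0,3):+0/.XOO./..OXX, (0,4):+0/.XO.O/..OXX, (1,0):+0/.XO../O.OXX, (1,1):+0/.XO../.OOXX
[OXO../..OXX] X move#2: (0,3):+0/OXOX./..OXX*, (0,4):+0/OXO.X/..OXX, (1,0):+0/OXO../X.OXX, (1,1):+0/OXO../.XOXX
[OXOX./..OXX] O move#3: (0,4):+0/OXOXO/..OXX*, (1,0):+0/OXOX./O.OXX, (1,1):+0/OXOX./.OOXX
[OXOXO/..OXX] X move#4: (1,0):+0/OXOXO/X.OXX*, (1,1):+0/OXOXO/.XOXX
[OXOXO/X.OXX] O move#5: (1,1):+0/OXOXO/XOOXX*
[OXOXO/XOOXX] end (terminal +0, X#6); searched .XO../..OXX to 5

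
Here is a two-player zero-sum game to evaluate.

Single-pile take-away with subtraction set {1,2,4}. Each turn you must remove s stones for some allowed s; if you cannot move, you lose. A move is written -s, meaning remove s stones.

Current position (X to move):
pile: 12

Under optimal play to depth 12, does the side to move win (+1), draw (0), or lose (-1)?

value(12, X) = -1

[12] X move#1: -1:-1/11*, -2:-1/10, -4:-1/8
[11] O move#2: -1:-1/10, -2:+1/9*, -4:-1/7
[9] X move#3: -1:-1/8*, -2:-1/7, -4:-1/5
[8] O move#4: -1:-1/7, -2:+1/6*, -4:-1/4
[6] X move#5: -1:-1/5*, -2:-1/4, -4:-1/2
[5] O move#6: -1:-1/4, -2:+1/3*, -4:-1/1
[3] X move#7: -1:-1/2*, -2:-1/1
[2] O move#8: -1:-1/1, -2:+1/0*
[0] end (terminal -1, X#9); searched 12 to 12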